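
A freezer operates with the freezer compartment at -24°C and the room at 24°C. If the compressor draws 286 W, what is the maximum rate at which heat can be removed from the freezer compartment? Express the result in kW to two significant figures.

In absolute terms T_C = 249.15 K and T_H = 297.15 K, so ΔT = 48.00 K.
COP_Carnot = T_C/ΔT = 249.15/48.00 = 5.191.
Q̇_max = COP_Carnot × Ẇ = 5.191 × 286.0 W = 1485 W = 1.485 kW.

1.5 kW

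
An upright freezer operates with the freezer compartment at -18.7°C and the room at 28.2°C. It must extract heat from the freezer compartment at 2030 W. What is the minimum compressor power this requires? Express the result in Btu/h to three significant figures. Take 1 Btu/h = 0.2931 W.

1280 Btu/h

In absolute terms T_C = 254.45 K and T_H = 301.35 K, so ΔT = 46.90 K.
COP_Carnot = T_C/ΔT = 254.45/46.90 = 5.425.
Ẇ_min = Q̇/COP_Carnot = 2030/5.425 = 374.2 W = 1277 Btu/h.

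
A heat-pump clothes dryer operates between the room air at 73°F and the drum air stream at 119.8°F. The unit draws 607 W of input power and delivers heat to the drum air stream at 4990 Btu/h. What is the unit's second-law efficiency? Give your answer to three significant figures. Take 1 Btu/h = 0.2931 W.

0.195

Converting, Q̇_H = 4990 Btu/h = 1463 W, so COP_actual = Q̇_H/Ẇ = 1463/607.0 = 2.410.
In absolute terms T_C = 295.93 K and T_H = 321.93 K, so ΔT = 26.00 K.
COP_Carnot = T_H/ΔT = 321.93/26.00 = 12.38.
η_II = COP_actual/COP_Carnot = 2.410/12.38 = 0.1946.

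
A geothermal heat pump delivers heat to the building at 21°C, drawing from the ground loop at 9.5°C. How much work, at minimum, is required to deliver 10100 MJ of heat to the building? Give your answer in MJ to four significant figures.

In absolute terms T_C = 282.65 K and T_H = 294.15 K, so ΔT = 11.50 K.
The reversible limit is COP_HP = T_H/ΔT = 25.58, so W_min = Q_H/COP = Q_H·ΔT/T_H.
W_min = 10100 × 11.50/294.15 = 394.9 MJ.

394.9 MJ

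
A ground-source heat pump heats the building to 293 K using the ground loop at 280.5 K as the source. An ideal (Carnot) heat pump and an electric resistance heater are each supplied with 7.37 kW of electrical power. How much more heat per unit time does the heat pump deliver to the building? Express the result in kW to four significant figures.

165.4 kW

The reservoir spacing is ΔT = 293 − 280.5 = 12.50 K.
COP_Carnot = T_H/ΔT = 293.00/12.50 = 23.44.
The heat pump delivers Q̇_H = COP × Ẇ = 172.8 kW; the resistance heater delivers Ẇ = 7.370 kW.
Extra = (COP − 1)·Ẇ = 165.4 kW.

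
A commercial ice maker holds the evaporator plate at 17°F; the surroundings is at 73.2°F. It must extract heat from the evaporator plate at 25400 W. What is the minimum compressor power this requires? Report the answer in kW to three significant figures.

2.99 kW

In absolute terms T_C = 264.82 K and T_H = 296.04 K, so ΔT = 31.22 K.
COP_Carnot = T_C/ΔT = 264.82/31.22 = 8.482.
Ẇ_min = Q̇/COP_Carnot = 25400/8.482 = 2995 W = 2.995 kW.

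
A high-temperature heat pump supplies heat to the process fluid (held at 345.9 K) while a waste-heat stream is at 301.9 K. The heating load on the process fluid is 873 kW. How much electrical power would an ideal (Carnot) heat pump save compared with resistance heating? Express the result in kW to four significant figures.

The reservoir spacing is ΔT = 345.9 − 301.9 = 44.00 K.
COP_Carnot = T_H/ΔT = 345.90/44.00 = 7.861.
Resistance heating needs Ẇ_res = Q̇_H = 873.0 kW; the reversible heat pump needs only Ẇ_hp = Q̇_H/COP = 111.0 kW.
Saving = 873.0 − 111.0 = 762.0 kW.

762.0 kW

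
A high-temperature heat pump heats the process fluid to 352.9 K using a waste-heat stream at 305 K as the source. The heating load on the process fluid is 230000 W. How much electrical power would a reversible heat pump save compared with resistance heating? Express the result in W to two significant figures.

200000 W

The reservoir spacing is ΔT = 352.9 − 305 = 47.90 K.
COP_Carnot = T_H/ΔT = 352.90/47.90 = 7.367.
Resistance heating needs Ẇ_res = Q̇_H = 230000 W; the reversible heat pump needs only Ẇ_hp = Q̇_H/COP = 31220 W.
Saving = 230000 − 31220 = 198800 W.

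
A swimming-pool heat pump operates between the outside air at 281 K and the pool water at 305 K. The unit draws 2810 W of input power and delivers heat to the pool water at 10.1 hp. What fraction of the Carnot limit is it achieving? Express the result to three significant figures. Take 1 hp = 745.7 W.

Converting, Q̇_H = 10.10 hp = 7532 W, so COP_actual = Q̇_H/Ẇ = 7532/2810 = 2.680.
The reservoir spacing is ΔT = 305 − 281 = 24.00 K.
COP_Carnot = T_H/ΔT = 305.00/24.00 = 12.71.
η_II = COP_actual/COP_Carnot = 2.680/12.71 = 0.2109.

0.211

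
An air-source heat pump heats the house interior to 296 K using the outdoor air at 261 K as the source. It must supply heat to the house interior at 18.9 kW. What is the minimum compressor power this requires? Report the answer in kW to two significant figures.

The reservoir spacing is ΔT = 296 − 261 = 35.00 K.
COP_Carnot = T_H/ΔT = 296.00/35.00 = 8.457.
Ẇ_min = Q̇/COP_Carnot = 18.90/8.457 = 2.235 kW.

2.2 kW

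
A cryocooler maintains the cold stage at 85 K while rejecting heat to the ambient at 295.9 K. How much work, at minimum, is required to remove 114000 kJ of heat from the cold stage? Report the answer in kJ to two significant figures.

280000 kJ

The reservoir spacing is ΔT = 295.9 − 85 = 210.9 K.
The reversible limit is COP_R = T_C/ΔT = 0.4030, so W_min = Q_C/COP = Q_C·ΔT/T_C.
W_min = 114000 × 210.9/85.00 = 282900 kJ.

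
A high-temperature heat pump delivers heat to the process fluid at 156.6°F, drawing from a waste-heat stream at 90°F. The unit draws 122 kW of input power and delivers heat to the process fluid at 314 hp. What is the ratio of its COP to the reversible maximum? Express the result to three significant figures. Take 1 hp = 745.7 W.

0.207

Converting, Q̇_H = 314.0 hp = 234.1 kW, so COP_actual = Q̇_H/Ẇ = 234.1/122.0 = 1.919.
In absolute terms T_C = 305.37 K and T_H = 342.37 K, so ΔT = 37.00 K.
COP_Carnot = T_H/ΔT = 342.37/37.00 = 9.253.
η_II = COP_actual/COP_Carnot = 1.919/9.253 = 0.2074.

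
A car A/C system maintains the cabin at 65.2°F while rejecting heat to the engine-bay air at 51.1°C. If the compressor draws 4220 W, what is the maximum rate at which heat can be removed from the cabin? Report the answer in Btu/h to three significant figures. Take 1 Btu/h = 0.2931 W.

In absolute terms T_C = 291.59 K and T_H = 324.25 K, so ΔT = 32.66 K.
COP_Carnot = T_C/ΔT = 291.59/32.66 = 8.929.
Q̇_max = COP_Carnot × Ẇ = 8.929 × 4220 W = 37680 W = 128600 Btu/h.

129000 Btu/h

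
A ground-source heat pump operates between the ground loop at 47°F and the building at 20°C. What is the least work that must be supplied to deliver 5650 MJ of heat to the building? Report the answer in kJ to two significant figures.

220000 kJ

In absolute terms T_C = 281.48 K and T_H = 293.15 K, so ΔT = 11.67 K.
The reversible limit is COP_HP = T_H/ΔT = 25.13, so W_min = Q_H/COP = Q_H·ΔT/T_H.
W_min = 5650 × 11.67/293.15 = 224.9 MJ = 224900 kJ.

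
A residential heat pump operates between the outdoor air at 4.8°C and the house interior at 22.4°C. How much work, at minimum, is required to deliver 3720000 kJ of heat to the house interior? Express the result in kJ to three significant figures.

222000 kJ

In absolute terms T_C = 277.95 K and T_H = 295.55 K, so ΔT = 17.60 K.
The reversible limit is COP_HP = T_H/ΔT = 16.79, so W_min = Q_H/COP = Q_H·ΔT/T_H.
W_min = 3720000 × 17.60/295.55 = 221500 kJ.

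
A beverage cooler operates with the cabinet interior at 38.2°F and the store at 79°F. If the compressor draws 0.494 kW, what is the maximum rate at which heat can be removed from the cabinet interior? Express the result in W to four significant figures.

6028 W

In absolute terms T_C = 276.59 K and T_H = 299.26 K, so ΔT = 22.67 K.
COP_Carnot = T_C/ΔT = 276.59/22.67 = 12.20.
Q̇_max = COP_Carnot × Ẇ = 12.20 × 0.4940 kW = 6.028 kW = 6028 W.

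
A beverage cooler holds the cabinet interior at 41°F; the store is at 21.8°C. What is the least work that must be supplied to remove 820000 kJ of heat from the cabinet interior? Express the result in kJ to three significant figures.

49500 kJ

In absolute terms T_C = 278.15 K and T_H = 294.95 K, so ΔT = 16.80 K.
The reversible limit is COP_R = T_C/ΔT = 16.56, so W_min = Q_C/COP = Q_C·ΔT/T_C.
W_min = 820000 × 16.80/278.15 = 49530 kJ.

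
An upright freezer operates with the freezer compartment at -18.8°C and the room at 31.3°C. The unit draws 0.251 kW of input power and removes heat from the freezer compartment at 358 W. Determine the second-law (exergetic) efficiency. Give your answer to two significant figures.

Converting, Q̇_C = 358.0 W = 0.3580 kW, so COP_actual = Q̇_C/Ẇ = 0.3580/0.2510 = 1.426.
In absolute terms T_C = 254.35 K and T_H = 304.45 K, so ΔT = 50.10 K.
COP_Carnot = T_C/ΔT = 254.35/50.10 = 5.077.
η_II = COP_actual/COP_Carnot = 1.426/5.077 = 0.2809.

0.28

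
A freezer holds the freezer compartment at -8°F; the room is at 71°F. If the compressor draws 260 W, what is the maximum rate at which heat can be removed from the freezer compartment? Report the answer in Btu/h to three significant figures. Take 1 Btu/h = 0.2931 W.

In absolute terms T_C = 250.93 K and T_H = 294.82 K, so ΔT = 43.89 K.
COP_Carnot = T_C/ΔT = 250.93/43.89 = 5.717.
Q̇_max = COP_Carnot × Ẇ = 5.717 × 260.0 W = 1487 W = 5072 Btu/h.

5070 Btu/h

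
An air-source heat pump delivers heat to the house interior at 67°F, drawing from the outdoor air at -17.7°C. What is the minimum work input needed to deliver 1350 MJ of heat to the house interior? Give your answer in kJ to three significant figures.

171000 kJ

In absolute terms T_C = 255.45 K and T_H = 292.59 K, so ΔT = 37.14 K.
The reversible limit is COP_HP = T_H/ΔT = 7.877, so W_min = Q_H/COP = Q_H·ΔT/T_H.
W_min = 1350 × 37.14/292.59 = 171.4 MJ = 171400 kJ.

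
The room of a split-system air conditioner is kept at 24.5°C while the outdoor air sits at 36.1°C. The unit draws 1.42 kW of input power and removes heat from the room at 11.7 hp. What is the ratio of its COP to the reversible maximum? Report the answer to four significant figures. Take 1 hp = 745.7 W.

Converting, Q̇_C = 11.70 hp = 8.725 kW, so COP_actual = Q̇_C/Ẇ = 8.725/1.420 = 6.144.
In absolute terms T_C = 297.65 K and T_H = 309.25 K, so ΔT = 11.60 K.
COP_Carnot = T_C/ΔT = 297.65/11.60 = 25.66.
η_II = COP_actual/COP_Carnot = 6.144/25.66 = 0.2394.

0.2394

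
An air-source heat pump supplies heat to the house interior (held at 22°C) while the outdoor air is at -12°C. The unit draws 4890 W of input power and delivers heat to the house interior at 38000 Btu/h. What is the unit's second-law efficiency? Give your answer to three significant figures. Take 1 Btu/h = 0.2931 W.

0.262

Converting, Q̇_H = 38000 Btu/h = 11140 W, so COP_actual = Q̇_H/Ẇ = 11140/4890 = 2.278.
In absolute terms T_C = 261.15 K and T_H = 295.15 K, so ΔT = 34.00 K.
COP_Carnot = T_H/ΔT = 295.15/34.00 = 8.681.
η_II = COP_actual/COP_Carnot = 2.278/8.681 = 0.2624.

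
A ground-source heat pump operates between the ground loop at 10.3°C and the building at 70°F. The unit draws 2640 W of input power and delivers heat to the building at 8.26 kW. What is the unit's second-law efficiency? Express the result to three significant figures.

0.115

Converting, Q̇_H = 8.260 kW = 8260 W, so COP_actual = Q̇_H/Ẇ = 8260/2640 = 3.129.
In absolute terms T_C = 283.45 K and T_H = 294.26 K, so ΔT = 10.81 K.
COP_Carnot = T_H/ΔT = 294.26/10.81 = 27.22.
η_II = COP_actual/COP_Carnot = 3.129/27.22 = 0.1150.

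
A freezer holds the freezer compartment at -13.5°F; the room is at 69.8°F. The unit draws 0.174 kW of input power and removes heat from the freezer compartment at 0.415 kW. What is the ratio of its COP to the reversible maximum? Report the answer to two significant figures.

0.45

COP_actual = Q̇_C/Ẇ = 0.4150/0.1740 = 2.385.
In absolute terms T_C = 247.87 K and T_H = 294.15 K, so ΔT = 46.28 K.
COP_Carnot = T_C/ΔT = 247.87/46.28 = 5.356.
η_II = COP_actual/COP_Carnot = 2.385/5.356 = 0.4453.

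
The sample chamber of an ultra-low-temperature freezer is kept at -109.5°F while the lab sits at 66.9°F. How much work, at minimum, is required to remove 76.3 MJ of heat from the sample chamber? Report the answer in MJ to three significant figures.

In absolute terms T_C = 194.54 K and T_H = 292.54 K, so ΔT = 98.00 K.
The reversible limit is COP_R = T_C/ΔT = 1.985, so W_min = Q_C/COP = Q_C·ΔT/T_C.
W_min = 76.30 × 98.00/194.54 = 38.44 MJ.

38.4 MJ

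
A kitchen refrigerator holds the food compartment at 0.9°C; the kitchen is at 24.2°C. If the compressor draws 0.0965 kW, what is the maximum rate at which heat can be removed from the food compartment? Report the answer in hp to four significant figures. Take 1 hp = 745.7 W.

In absolute terms T_C = 274.05 K and T_H = 297.35 K, so ΔT = 23.30 K.
COP_Carnot = T_C/ΔT = 274.05/23.30 = 11.76.
Q̇_max = COP_Carnot × Ẇ = 11.76 × 0.09650 kW = 1.135 kW = 1.522 hp.

1.522 hp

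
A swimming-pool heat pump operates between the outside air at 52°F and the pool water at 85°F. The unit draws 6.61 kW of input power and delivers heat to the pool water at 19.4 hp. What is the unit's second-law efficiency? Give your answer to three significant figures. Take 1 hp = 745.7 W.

Converting, Q̇_H = 19.40 hp = 14.47 kW, so COP_actual = Q̇_H/Ẇ = 14.47/6.610 = 2.189.
In absolute terms T_C = 284.26 K and T_H = 302.59 K, so ΔT = 18.33 K.
COP_Carnot = T_H/ΔT = 302.59/18.33 = 16.51.
η_II = COP_actual/COP_Carnot = 2.189/16.51 = 0.1326.

0.133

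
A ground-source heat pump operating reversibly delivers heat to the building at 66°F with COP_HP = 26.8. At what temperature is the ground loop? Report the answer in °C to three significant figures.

COP_HP = T_H/(T_H − T_C) gives T_H − T_C = T_H/COP.
With T_H = 292.04 K, T_C = 292.04 × (1 − 1/26.8) = 281.14 K.
Converting, 281.14 K = 7.99°C.

7.99 °C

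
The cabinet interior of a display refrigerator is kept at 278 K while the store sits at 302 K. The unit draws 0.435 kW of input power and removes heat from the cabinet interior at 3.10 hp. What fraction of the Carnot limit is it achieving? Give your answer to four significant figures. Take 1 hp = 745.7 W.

0.4588

Converting, Q̇_C = 3.100 hp = 2.312 kW, so COP_actual = Q̇_C/Ẇ = 2.312/0.4350 = 5.314.
The reservoir spacing is ΔT = 302 − 278 = 24.00 K.
COP_Carnot = T_C/ΔT = 278.00/24.00 = 11.58.
η_II = COP_actual/COP_Carnot = 5.314/11.58 = 0.4588.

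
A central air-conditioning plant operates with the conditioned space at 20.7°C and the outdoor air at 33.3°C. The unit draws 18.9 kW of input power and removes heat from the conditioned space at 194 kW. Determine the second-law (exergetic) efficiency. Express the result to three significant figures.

0.440

COP_actual = Q̇_C/Ẇ = 194.0/18.90 = 10.26.
In absolute terms T_C = 293.85 K and T_H = 306.45 K, so ΔT = 12.60 K.
COP_Carnot = T_C/ΔT = 293.85/12.60 = 23.32.
η_II = COP_actual/COP_Carnot = 10.26/23.32 = 0.4401.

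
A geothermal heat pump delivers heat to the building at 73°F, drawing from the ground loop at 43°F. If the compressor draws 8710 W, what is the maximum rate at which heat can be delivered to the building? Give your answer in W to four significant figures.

154700 W

In absolute terms T_C = 279.26 K and T_H = 295.93 K, so ΔT = 16.67 K.
COP_Carnot = T_H/ΔT = 295.93/16.67 = 17.76.
Q̇_max = COP_Carnot × Ẇ = 17.76 × 8710 W = 154700 W.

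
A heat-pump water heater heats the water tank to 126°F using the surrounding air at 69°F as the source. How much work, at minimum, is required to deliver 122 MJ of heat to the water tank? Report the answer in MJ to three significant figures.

In absolute terms T_C = 293.71 K and T_H = 325.37 K, so ΔT = 31.67 K.
The reversible limit is COP_HP = T_H/ΔT = 10.27, so W_min = Q_H/COP = Q_H·ΔT/T_H.
W_min = 122.0 × 31.67/325.37 = 11.87 MJ.

11.9 MJ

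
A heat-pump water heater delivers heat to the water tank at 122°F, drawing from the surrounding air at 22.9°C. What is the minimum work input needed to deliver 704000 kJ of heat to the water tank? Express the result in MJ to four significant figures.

In absolute terms T_C = 296.05 K and T_H = 323.15 K, so ΔT = 27.10 K.
The reversible limit is COP_HP = T_H/ΔT = 11.92, so W_min = Q_H/COP = Q_H·ΔT/T_H.
W_min = 704000 × 27.10/323.15 = 59040 kJ = 59.04 MJ.

59.04 MJ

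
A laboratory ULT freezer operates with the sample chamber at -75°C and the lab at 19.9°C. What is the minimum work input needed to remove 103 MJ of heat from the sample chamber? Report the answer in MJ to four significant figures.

In absolute terms T_C = 198.15 K and T_H = 293.05 K, so ΔT = 94.90 K.
The reversible limit is COP_R = T_C/ΔT = 2.088, so W_min = Q_C/COP = Q_C·ΔT/T_C.
W_min = 103.0 × 94.90/198.15 = 49.33 MJ.

49.33 MJ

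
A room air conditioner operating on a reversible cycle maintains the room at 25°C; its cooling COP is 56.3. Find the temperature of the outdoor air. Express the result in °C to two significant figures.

COP_R = T_C/(T_H − T_C) gives T_H − T_C = T_C/COP.
With T_C = 298.15 K, T_H = 298.15 × (1 + 1/56.3) = 303.45 K.
Converting, 303.45 K = 30.30°C.

30 °C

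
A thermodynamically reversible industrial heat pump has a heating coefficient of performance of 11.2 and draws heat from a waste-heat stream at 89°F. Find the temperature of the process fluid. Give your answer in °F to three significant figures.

143 °F

COP_HP = T_H/(T_H − T_C) rearranges to T_H = COP·T_C/(COP − 1).
With T_C = 304.82 K, T_H = 11.2 × 304.82/10.20 = 334.70 K.
Converting, 334.70 K = 142.79°F.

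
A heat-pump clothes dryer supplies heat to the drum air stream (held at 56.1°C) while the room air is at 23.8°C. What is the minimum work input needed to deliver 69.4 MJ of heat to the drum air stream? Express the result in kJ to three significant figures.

In absolute terms T_C = 296.95 K and T_H = 329.25 K, so ΔT = 32.30 K.
The reversible limit is COP_HP = T_H/ΔT = 10.19, so W_min = Q_H/COP = Q_H·ΔT/T_H.
W_min = 69.40 × 32.30/329.25 = 6.808 MJ = 6808 kJ.

6810 kJ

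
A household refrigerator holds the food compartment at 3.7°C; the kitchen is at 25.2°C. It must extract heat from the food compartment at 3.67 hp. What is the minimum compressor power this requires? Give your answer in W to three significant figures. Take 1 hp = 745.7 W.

213 W

In absolute terms T_C = 276.85 K and T_H = 298.35 K, so ΔT = 21.50 K.
COP_Carnot = T_C/ΔT = 276.85/21.50 = 12.88.
Ẇ_min = Q̇/COP_Carnot = 3.670/12.88 = 0.2850 hp = 212.5 W.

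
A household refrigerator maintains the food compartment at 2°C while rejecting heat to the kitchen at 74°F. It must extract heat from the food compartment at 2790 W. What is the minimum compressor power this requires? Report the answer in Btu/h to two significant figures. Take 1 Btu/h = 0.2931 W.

In absolute terms T_C = 275.15 K and T_H = 296.48 K, so ΔT = 21.33 K.
COP_Carnot = T_C/ΔT = 275.15/21.33 = 12.90.
Ẇ_min = Q̇/COP_Carnot = 2790/12.90 = 216.3 W = 738.0 Btu/h.

740 Btu/h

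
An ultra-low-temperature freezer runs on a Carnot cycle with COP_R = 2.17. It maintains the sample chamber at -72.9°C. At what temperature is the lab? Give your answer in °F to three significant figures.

66.9 °F

COP_R = T_C/(T_H − T_C) gives T_H − T_C = T_C/COP.
With T_C = 200.25 K, T_H = 200.25 × (1 + 1/2.17) = 292.53 K.
Converting, 292.53 K = 66.89°F.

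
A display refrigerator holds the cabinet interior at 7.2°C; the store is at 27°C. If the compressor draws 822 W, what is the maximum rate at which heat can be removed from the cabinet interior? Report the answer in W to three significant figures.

In absolute terms T_C = 280.35 K and T_H = 300.15 K, so ΔT = 19.80 K.
COP_Carnot = T_C/ΔT = 280.35/19.80 = 14.16.
Q̇_max = COP_Carnot × Ẇ = 14.16 × 822.0 W = 11640 W.

11600 W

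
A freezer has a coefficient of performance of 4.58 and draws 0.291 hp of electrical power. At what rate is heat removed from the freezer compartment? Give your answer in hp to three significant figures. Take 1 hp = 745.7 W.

Q̇_C = COP × Ẇ = 4.58 × 0.2910 = 1.333 hp.

1.33 hp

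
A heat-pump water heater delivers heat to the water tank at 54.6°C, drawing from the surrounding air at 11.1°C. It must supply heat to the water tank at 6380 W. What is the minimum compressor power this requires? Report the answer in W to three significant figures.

847 W

In absolute terms T_C = 284.25 K and T_H = 327.75 K, so ΔT = 43.50 K.
COP_Carnot = T_H/ΔT = 327.75/43.50 = 7.534.
Ẇ_min = Q̇/COP_Carnot = 6380/7.534 = 846.8 W.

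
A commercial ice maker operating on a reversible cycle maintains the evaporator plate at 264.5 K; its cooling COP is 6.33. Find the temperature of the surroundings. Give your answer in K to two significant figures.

COP_R = T_C/(T_H − T_C) gives T_H − T_C = T_C/COP.
With T_C = 264.50 K, T_H = 264.50 × (1 + 1/6.33) = 306.29 K.

310 K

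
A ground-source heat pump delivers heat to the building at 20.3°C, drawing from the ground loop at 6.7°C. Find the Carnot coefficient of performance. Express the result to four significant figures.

In absolute terms T_C = 279.85 K and T_H = 293.45 K, so ΔT = 13.60 K.
For a reversible cycle, COP_Carnot = T_H/ΔT = 293.45/13.60 = 21.58.

21.58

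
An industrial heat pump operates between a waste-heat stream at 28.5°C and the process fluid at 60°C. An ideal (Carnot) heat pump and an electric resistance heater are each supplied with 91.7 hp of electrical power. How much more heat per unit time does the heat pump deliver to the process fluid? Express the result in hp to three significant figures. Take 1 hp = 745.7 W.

878 hp

In absolute terms T_C = 301.65 K and T_H = 333.15 K, so ΔT = 31.50 K.
COP_Carnot = T_H/ΔT = 333.15/31.50 = 10.58.
The heat pump delivers Q̇_H = COP × Ẇ = 969.8 hp; the resistance heater delivers Ẇ = 91.70 hp.
Extra = (COP − 1)·Ẇ = 878.1 hp.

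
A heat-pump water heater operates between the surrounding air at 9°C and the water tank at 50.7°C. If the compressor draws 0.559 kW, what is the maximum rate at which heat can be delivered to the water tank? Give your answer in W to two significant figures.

In absolute terms T_C = 282.15 K and T_H = 323.85 K, so ΔT = 41.70 K.
COP_Carnot = T_H/ΔT = 323.85/41.70 = 7.766.
Q̇_max = COP_Carnot × Ẇ = 7.766 × 0.5590 kW = 4.341 kW = 4341 W.

4300 W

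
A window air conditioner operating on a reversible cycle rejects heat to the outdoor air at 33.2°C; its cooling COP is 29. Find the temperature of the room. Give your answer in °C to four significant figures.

22.99 °C

For a Carnot refrigerator COP_R = T_C/(T_H − T_C), so T_C = COP·T_H/(1 + COP).
With T_H = 306.35 K, T_C = 29 × 306.35/30.00 = 296.14 K.
Converting, 296.14 K = 22.99°C.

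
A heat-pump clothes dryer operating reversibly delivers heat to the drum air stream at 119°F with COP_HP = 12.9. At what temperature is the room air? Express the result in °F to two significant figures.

COP_HP = T_H/(T_H − T_C) gives T_H − T_C = T_H/COP.
With T_H = 321.48 K, T_C = 321.48 × (1 − 1/12.9) = 296.56 K.
Converting, 296.56 K = 74.14°F.

74 °F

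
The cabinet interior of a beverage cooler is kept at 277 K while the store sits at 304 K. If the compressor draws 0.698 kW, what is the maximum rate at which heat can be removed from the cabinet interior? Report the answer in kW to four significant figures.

7.161 kW

The reservoir spacing is ΔT = 304 − 277 = 27.00 K.
COP_Carnot = T_C/ΔT = 277.00/27.00 = 10.26.
Q̇_max = COP_Carnot × Ẇ = 10.26 × 0.6980 kW = 7.161 kW.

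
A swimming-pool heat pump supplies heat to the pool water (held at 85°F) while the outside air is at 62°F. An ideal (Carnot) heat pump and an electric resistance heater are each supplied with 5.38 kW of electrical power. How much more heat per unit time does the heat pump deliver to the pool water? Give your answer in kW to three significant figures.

In absolute terms T_C = 289.82 K and T_H = 302.59 K, so ΔT = 12.78 K.
COP_Carnot = T_H/ΔT = 302.59/12.78 = 23.68.
The heat pump delivers Q̇_H = COP × Ẇ = 127.4 kW; the resistance heater delivers Ẇ = 5.380 kW.
Extra = (COP − 1)·Ẇ = 122.0 kW.

122 kW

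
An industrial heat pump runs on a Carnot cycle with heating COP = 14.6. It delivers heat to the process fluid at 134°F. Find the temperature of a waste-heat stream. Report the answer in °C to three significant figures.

34.1 °C

COP_HP = T_H/(T_H − T_C) gives T_H − T_C = T_H/COP.
With T_H = 329.82 K, T_C = 329.82 × (1 − 1/14.6) = 307.23 K.
Converting, 307.23 K = 34.08°C.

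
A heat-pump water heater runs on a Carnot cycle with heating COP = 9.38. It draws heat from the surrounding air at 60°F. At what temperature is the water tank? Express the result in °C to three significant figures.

50.0 °C

COP_HP = T_H/(T_H − T_C) rearranges to T_H = COP·T_C/(COP − 1).
With T_C = 288.71 K, T_H = 9.38 × 288.71/8.380 = 323.16 K.
Converting, 323.16 K = 50.01°C.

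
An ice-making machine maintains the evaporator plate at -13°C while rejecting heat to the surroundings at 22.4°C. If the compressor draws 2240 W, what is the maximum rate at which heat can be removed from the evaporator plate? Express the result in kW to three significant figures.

In absolute terms T_C = 260.15 K and T_H = 295.55 K, so ΔT = 35.40 K.
COP_Carnot = T_C/ΔT = 260.15/35.40 = 7.349.
Q̇_max = COP_Carnot × Ẇ = 7.349 × 2240 W = 16460 W = 16.46 kW.

16.5 kW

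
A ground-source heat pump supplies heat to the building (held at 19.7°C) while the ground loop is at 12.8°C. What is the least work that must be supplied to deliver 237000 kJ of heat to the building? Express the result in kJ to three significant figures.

In absolute terms T_C = 285.95 K and T_H = 292.85 K, so ΔT = 6.900 K.
The reversible limit is COP_HP = T_H/ΔT = 42.44, so W_min = Q_H/COP = Q_H·ΔT/T_H.
W_min = 237000 × 6.900/292.85 = 5584 kJ.

5580 kJ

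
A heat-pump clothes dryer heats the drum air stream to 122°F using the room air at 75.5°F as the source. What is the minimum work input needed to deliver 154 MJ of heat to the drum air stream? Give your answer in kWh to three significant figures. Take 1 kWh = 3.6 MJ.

In absolute terms T_C = 297.32 K and T_H = 323.15 K, so ΔT = 25.83 K.
The reversible limit is COP_HP = T_H/ΔT = 12.51, so W_min = Q_H/COP = Q_H·ΔT/T_H.
W_min = 154.0 × 25.83/323.15 = 12.31 MJ = 3.420 kWh.

3.42 kWh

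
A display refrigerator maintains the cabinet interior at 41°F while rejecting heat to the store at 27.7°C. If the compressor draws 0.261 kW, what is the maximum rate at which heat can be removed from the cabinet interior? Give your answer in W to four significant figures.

3198 W

In absolute terms T_C = 278.15 K and T_H = 300.85 K, so ΔT = 22.70 K.
COP_Carnot = T_C/ΔT = 278.15/22.70 = 12.25.
Q̇_max = COP_Carnot × Ẇ = 12.25 × 0.2610 kW = 3.198 kW = 3198 W.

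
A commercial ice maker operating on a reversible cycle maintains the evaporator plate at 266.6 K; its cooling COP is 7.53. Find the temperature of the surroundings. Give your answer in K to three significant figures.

COP_R = T_C/(T_H − T_C) gives T_H − T_C = T_C/COP.
With T_C = 266.60 K, T_H = 266.60 × (1 + 1/7.53) = 302.01 K.

302 K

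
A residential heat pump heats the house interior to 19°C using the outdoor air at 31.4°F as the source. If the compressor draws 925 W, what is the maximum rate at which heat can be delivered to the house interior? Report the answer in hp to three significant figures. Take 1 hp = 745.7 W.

18.7 hp

In absolute terms T_C = 272.82 K and T_H = 292.15 K, so ΔT = 19.33 K.
COP_Carnot = T_H/ΔT = 292.15/19.33 = 15.11.
Q̇_max = COP_Carnot × Ẇ = 15.11 × 925.0 W = 13980 W = 18.74 hp.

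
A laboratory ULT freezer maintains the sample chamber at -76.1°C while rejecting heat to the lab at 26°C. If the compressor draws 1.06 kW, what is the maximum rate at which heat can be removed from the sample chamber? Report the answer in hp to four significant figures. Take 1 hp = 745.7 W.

2.743 hp

In absolute terms T_C = 197.05 K and T_H = 299.15 K, so ΔT = 102.1 K.
COP_Carnot = T_C/ΔT = 197.05/102.1 = 1.930.
Q̇_max = COP_Carnot × Ẇ = 1.930 × 1.060 kW = 2.046 kW = 2.743 hp.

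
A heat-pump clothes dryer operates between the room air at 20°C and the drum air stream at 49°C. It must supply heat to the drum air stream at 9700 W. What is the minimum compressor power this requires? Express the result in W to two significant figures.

870 W

In absolute terms T_C = 293.15 K and T_H = 322.15 K, so ΔT = 29.00 K.
COP_Carnot = T_H/ΔT = 322.15/29.00 = 11.11.
Ẇ_min = Q̇/COP_Carnot = 9700/11.11 = 873.2 W.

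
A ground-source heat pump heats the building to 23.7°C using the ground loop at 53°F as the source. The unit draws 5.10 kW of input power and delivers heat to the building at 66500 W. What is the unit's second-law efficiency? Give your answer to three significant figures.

Converting, Q̇_H = 66500 W = 66.50 kW, so COP_actual = Q̇_H/Ẇ = 66.50/5.100 = 13.04.
In absolute terms T_C = 284.82 K and T_H = 296.85 K, so ΔT = 12.03 K.
COP_Carnot = T_H/ΔT = 296.85/12.03 = 24.67.
η_II = COP_actual/COP_Carnot = 13.04/24.67 = 0.5286.

0.529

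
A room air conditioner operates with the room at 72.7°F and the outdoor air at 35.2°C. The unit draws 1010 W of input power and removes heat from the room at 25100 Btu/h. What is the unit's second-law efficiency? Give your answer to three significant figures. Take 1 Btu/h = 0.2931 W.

0.310

Converting, Q̇_C = 25100 Btu/h = 7357 W, so COP_actual = Q̇_C/Ẇ = 7357/1010 = 7.284.
In absolute terms T_C = 295.76 K and T_H = 308.35 K, so ΔT = 12.59 K.
COP_Carnot = T_C/ΔT = 295.76/12.59 = 23.49.
η_II = COP_actual/COP_Carnot = 7.284/23.49 = 0.3100.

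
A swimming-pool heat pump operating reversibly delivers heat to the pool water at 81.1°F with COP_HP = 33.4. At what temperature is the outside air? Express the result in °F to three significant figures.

COP_HP = T_H/(T_H − T_C) gives T_H − T_C = T_H/COP.
With T_H = 300.43 K, T_C = 300.43 × (1 − 1/33.4) = 291.43 K.
Converting, 291.43 K = 64.91°F.

64.9 °F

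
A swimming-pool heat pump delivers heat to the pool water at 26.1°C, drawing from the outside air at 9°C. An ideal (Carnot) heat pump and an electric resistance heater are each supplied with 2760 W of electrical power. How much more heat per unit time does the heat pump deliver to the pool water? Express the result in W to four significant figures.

45540 W

In absolute terms T_C = 282.15 K and T_H = 299.25 K, so ΔT = 17.10 K.
COP_Carnot = T_H/ΔT = 299.25/17.10 = 17.50.
The heat pump delivers Q̇_H = COP × Ẇ = 48300 W; the resistance heater delivers Ẇ = 2760 W.
Extra = (COP − 1)·Ẇ = 45540 W.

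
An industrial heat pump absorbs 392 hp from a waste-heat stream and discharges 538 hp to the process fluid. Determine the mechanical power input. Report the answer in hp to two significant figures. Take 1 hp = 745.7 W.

150 hp

For a cyclic device the first law requires Q̇_H = Q̇_C + Ẇ.
Ẇ = Q̇_H − Q̇_C = 146.0 hp.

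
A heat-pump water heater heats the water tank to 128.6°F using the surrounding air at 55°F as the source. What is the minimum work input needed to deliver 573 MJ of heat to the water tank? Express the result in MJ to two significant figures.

72 MJ

In absolute terms T_C = 285.93 K and T_H = 326.82 K, so ΔT = 40.89 K.
The reversible limit is COP_HP = T_H/ΔT = 7.993, so W_min = Q_H/COP = Q_H·ΔT/T_H.
W_min = 573.0 × 40.89/326.82 = 71.69 MJ.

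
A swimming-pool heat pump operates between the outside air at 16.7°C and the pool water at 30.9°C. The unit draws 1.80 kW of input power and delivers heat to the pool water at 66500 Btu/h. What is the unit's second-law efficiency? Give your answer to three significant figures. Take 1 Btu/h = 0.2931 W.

0.506

Converting, Q̇_H = 66500 Btu/h = 19.49 kW, so COP_actual = Q̇_H/Ẇ = 19.49/1.800 = 10.83.
In absolute terms T_C = 289.85 K and T_H = 304.05 K, so ΔT = 14.20 K.
COP_Carnot = T_H/ΔT = 304.05/14.20 = 21.41.
η_II = COP_actual/COP_Carnot = 10.83/21.41 = 0.5057.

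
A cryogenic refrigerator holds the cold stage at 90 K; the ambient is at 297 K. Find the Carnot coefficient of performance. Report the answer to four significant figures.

0.4348

The reservoir spacing is ΔT = 297 − 90 = 207.0 K.
For a reversible cycle, COP_Carnot = T_C/ΔT = 90.00/207.0 = 0.4348.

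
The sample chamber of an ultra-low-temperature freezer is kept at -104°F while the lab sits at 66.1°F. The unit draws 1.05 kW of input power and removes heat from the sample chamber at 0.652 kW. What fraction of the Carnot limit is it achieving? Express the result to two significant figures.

0.30

COP_actual = Q̇_C/Ẇ = 0.6520/1.050 = 0.6210.
In absolute terms T_C = 197.59 K and T_H = 292.09 K, so ΔT = 94.50 K.
COP_Carnot = T_C/ΔT = 197.59/94.50 = 2.091.
η_II = COP_actual/COP_Carnot = 0.6210/2.091 = 0.2970.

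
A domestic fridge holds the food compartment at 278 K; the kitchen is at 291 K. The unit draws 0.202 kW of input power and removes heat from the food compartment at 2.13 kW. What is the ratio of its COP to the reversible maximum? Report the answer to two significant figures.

COP_actual = Q̇_C/Ẇ = 2.130/0.2020 = 10.54.
The reservoir spacing is ΔT = 291 − 278 = 13.00 K.
COP_Carnot = T_C/ΔT = 278.00/13.00 = 21.38.
η_II = COP_actual/COP_Carnot = 10.54/21.38 = 0.4931.

0.49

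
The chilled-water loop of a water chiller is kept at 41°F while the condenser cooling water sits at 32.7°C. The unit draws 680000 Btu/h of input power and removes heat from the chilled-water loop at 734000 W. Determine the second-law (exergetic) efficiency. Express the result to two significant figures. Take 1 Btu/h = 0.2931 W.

Converting, Q̇_C = 734000 W = 2504000 Btu/h, so COP_actual = Q̇_C/Ẇ = 2504000/680000 = 3.683.
In absolute terms T_C = 278.15 K and T_H = 305.85 K, so ΔT = 27.70 K.
COP_Carnot = T_C/ΔT = 278.15/27.70 = 10.04.
η_II = COP_actual/COP_Carnot = 3.683/10.04 = 0.3668.

0.37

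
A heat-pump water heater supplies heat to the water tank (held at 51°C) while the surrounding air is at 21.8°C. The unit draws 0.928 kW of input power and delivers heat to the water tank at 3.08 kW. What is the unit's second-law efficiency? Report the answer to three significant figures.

COP_actual = Q̇_H/Ẇ = 3.080/0.9280 = 3.319.
In absolute terms T_C = 294.95 K and T_H = 324.15 K, so ΔT = 29.20 K.
COP_Carnot = T_H/ΔT = 324.15/29.20 = 11.10.
η_II = COP_actual/COP_Carnot = 3.319/11.10 = 0.2990.

0.299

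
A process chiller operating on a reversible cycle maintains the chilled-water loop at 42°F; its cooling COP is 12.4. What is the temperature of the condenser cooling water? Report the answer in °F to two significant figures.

COP_R = T_C/(T_H − T_C) gives T_H − T_C = T_C/COP.
With T_C = 278.71 K, T_H = 278.71 × (1 + 1/12.4) = 301.18 K.
Converting, 301.18 K = 82.46°F.

82 °F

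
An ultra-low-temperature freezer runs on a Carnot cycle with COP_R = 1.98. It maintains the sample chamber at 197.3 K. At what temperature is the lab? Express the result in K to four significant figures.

COP_R = T_C/(T_H − T_C) gives T_H − T_C = T_C/COP.
With T_C = 197.30 K, T_H = 197.30 × (1 + 1/1.98) = 296.95 K.

296.9 K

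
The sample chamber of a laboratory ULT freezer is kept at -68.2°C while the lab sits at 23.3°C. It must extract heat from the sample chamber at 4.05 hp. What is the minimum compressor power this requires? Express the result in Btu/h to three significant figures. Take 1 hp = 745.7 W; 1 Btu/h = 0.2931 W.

4600 Btu/h

In absolute terms T_C = 204.95 K and T_H = 296.45 K, so ΔT = 91.50 K.
COP_Carnot = T_C/ΔT = 204.95/91.50 = 2.240.
Ẇ_min = Q̇/COP_Carnot = 4.050/2.240 = 1.808 hp = 4600 Btu/h.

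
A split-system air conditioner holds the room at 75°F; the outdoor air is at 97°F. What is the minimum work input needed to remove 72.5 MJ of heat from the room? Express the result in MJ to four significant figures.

2.983 MJ

In absolute terms T_C = 297.04 K and T_H = 309.26 K, so ΔT = 12.22 K.
The reversible limit is COP_R = T_C/ΔT = 24.30, so W_min = Q_C/COP = Q_C·ΔT/T_C.
W_min = 72.50 × 12.22/297.04 = 2.983 MJ.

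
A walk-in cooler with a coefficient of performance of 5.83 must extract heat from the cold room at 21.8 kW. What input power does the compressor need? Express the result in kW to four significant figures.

Ẇ = Q̇_C/COP = 21.80/5.83 = 3.739 kW.

3.739 kW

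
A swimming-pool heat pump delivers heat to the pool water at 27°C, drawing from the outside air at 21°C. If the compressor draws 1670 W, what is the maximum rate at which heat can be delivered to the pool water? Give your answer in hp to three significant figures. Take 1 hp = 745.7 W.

In absolute terms T_C = 294.15 K and T_H = 300.15 K, so ΔT = 6.000 K.
COP_Carnot = T_H/ΔT = 300.15/6.000 = 50.03.
Q̇_max = COP_Carnot × Ẇ = 50.03 × 1670 W = 83540 W = 112.0 hp.

112 hp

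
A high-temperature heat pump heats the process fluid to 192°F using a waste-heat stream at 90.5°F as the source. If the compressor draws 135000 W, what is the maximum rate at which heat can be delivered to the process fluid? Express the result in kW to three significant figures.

In absolute terms T_C = 305.65 K and T_H = 362.04 K, so ΔT = 56.39 K.
COP_Carnot = T_H/ΔT = 362.04/56.39 = 6.420.
Q̇_max = COP_Carnot × Ẇ = 6.420 × 135000 W = 866800 W = 866.8 kW.

867 kW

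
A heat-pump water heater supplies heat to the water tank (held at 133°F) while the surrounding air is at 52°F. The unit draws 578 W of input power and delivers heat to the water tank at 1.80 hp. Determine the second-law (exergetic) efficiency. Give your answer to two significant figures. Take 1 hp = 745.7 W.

0.32

Converting, Q̇_H = 1.800 hp = 1342 W, so COP_actual = Q̇_H/Ẇ = 1342/578.0 = 2.322.
In absolute terms T_C = 284.26 K and T_H = 329.26 K, so ΔT = 45.00 K.
COP_Carnot = T_H/ΔT = 329.26/45.00 = 7.317.
η_II = COP_actual/COP_Carnot = 2.322/7.317 = 0.3174.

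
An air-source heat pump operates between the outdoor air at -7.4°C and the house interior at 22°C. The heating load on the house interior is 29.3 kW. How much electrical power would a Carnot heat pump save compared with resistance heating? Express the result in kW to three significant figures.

26.4 kW

In absolute terms T_C = 265.75 K and T_H = 295.15 K, so ΔT = 29.40 K.
COP_Carnot = T_H/ΔT = 295.15/29.40 = 10.04.
Resistance heating needs Ẇ_res = Q̇_H = 29.30 kW; the reversible heat pump needs only Ẇ_hp = Q̇_H/COP = 2.919 kW.
Saving = 29.30 − 2.919 = 26.38 kW.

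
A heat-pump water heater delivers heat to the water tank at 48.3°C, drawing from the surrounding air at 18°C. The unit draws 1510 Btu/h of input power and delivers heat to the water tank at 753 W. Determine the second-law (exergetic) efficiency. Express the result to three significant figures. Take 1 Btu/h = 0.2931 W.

Converting, Q̇_H = 753.0 W = 2569 Btu/h, so COP_actual = Q̇_H/Ẇ = 2569/1510 = 1.701.
In absolute terms T_C = 291.15 K and T_H = 321.45 K, so ΔT = 30.30 K.
COP_Carnot = T_H/ΔT = 321.45/30.30 = 10.61.
η_II = COP_actual/COP_Carnot = 1.701/10.61 = 0.1604.

0.160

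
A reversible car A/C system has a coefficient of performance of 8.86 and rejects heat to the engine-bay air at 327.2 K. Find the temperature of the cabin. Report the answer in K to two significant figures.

For a Carnot refrigerator COP_R = T_C/(T_H − T_C), so T_C = COP·T_H/(1 + COP).
With T_H = 327.20 K, T_C = 8.86 × 327.20/9.860 = 294.02 K.

290 K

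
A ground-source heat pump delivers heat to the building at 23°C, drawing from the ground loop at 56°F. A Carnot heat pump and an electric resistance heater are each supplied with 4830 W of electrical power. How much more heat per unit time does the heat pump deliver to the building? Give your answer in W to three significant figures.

In absolute terms T_C = 286.48 K and T_H = 296.15 K, so ΔT = 9.667 K.
COP_Carnot = T_H/ΔT = 296.15/9.667 = 30.64.
The heat pump delivers Q̇_H = COP × Ẇ = 148000 W; the resistance heater delivers Ẇ = 4830 W.
Extra = (COP − 1)·Ẇ = 143100 W.

143000 W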